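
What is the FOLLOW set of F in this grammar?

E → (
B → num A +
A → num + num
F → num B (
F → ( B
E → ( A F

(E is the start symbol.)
In E → ( A F: F is at the end, add FOLLOW(E)

The FOLLOW sets referred to above (computed the same way, to a fixed point):
  FOLLOW(E) = { $ }

Taking the union: FOLLOW(F) = { $ }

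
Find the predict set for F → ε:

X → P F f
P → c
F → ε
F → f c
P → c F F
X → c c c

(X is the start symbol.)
{ 'f' }

PREDICT(F → ε) = (FIRST(RHS) \ {ε}) ∪ (FOLLOW(F) if ε ∈ FIRST(RHS), i.e. RHS ⇒* ε)
The right-hand side is ε (FIRST(ε) = { ε }), so the predict set is FOLLOW(F) = { 'f' }
PREDICT(F → ε) = { 'f' }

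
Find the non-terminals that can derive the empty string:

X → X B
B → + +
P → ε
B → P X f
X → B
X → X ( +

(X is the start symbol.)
A non-terminal is nullable if it can derive ε (the empty string): either it has an ε-production, or it has a production whose right-hand side consists entirely of nullable non-terminals.

ε-productions: P → ε
So P is immediately nullable.
No further non-terminal can be added: every production for the remaining non-terminals contains a terminal or a non-nullable non-terminal.
Nullable = { 'P' }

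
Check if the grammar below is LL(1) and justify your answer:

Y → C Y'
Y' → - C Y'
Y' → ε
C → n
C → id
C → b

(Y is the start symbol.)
Yes, the grammar is LL(1).

A grammar is LL(1) if for each non-terminal N with multiple productions, the predict sets of those productions are pairwise disjoint, where PREDICT(N → α) = (FIRST(α) \ {ε}) ∪ (FOLLOW(N) if α ⇒* ε).

Relevant sets:
  FOLLOW(Y') = { $ }

For Y':
  PREDICT(Y' → '-' C Y') = { '-' }
  PREDICT(Y' → ε) = { $ }
For C:
  PREDICT(C → n) = { 'n' }
  PREDICT(C → id) = { 'id' }
  PREDICT(C → b) = { 'b' }
Y has a single production, so nothing to check there.

All predict sets are disjoint. The grammar IS LL(1).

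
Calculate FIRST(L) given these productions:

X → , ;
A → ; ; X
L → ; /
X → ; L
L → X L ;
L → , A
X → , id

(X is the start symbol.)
To compute FIRST(L), examine every production with L on the left-hand side, reading each right-hand side left to right until a non-nullable symbol is reached.

FIRST sets of the other non-terminals involved (by the same procedure, iterated to a fixed point):
  FIRST(X) = { ',', ';' }

From L → ; /:
  - ';' is a terminal: add ';' and stop
From L → X L ;:
  - X is a non-terminal: add FIRST(X) \ {ε} = { ',', ';' }
    X is not nullable, so stop
From L → , A:
  - ',' is a terminal: add ',' and stop

Collecting: FIRST(L) = { ',', ';' }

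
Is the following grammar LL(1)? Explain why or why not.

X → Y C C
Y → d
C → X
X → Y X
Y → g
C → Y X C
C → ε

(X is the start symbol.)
A grammar is LL(1) if for each non-terminal N with multiple productions, the predict sets of those productions are pairwise disjoint, where PREDICT(N → α) = (FIRST(α) \ {ε}) ∪ (FOLLOW(N) if α ⇒* ε).

Relevant sets:
  FIRST(Y) = { 'd', 'g' }
  FIRST(X) = { 'd', 'g' }
  FOLLOW(C) = { $, 'd', 'g' }

For X:
  PREDICT(X → Y C C) = { 'd', 'g' }
  PREDICT(X → Y X) = { 'd', 'g' }
For Y:
  PREDICT(Y → d) = { 'd' }
  PREDICT(Y → g) = { 'g' }
For C:
  PREDICT(C → X) = { 'd', 'g' }
  PREDICT(C → Y X C) = { 'd', 'g' }
  PREDICT(C → ε) = { $, 'd', 'g' }

Conflict found: Predict set conflict for X: { 'd', 'g' }
The grammar is NOT LL(1).

Answer: No. Predict set conflict for X: { 'd', 'g' }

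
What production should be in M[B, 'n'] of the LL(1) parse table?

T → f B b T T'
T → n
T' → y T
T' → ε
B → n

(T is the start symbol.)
B → n

To find M[B, 'n'], we find productions for B where 'n' is in the predict set (PREDICT(N → α) = (FIRST(α) \ {ε}) ∪ (FOLLOW(N) if α ⇒* ε)).

B → n: PREDICT = { 'n' }
  'n' is in predict set, so this production goes in M[B, 'n']

M[B, 'n'] = B → n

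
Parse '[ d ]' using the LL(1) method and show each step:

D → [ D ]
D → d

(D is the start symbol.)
Stack is shown with the top on the left.

Stack    Input    Action
------------------------
D $      [ d ] $  output D → [ D ]
[ D ] $  [ d ] $  match '['
D ] $    d ] $    output D → d
d ] $    d ] $    match 'd'
] $      ] $      match ']'
$        $        accept

The string is accepted.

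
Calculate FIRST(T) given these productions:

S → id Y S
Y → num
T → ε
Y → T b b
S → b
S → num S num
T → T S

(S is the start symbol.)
{ 'b', 'id', 'num', ε }

To compute FIRST(T), examine every production with T on the left-hand side, reading each right-hand side left to right until a non-nullable symbol is reached.

FIRST sets of the other non-terminals involved (by the same procedure, iterated to a fixed point):
  FIRST(S) = { 'b', 'id', 'num' }

From T → ε:
  - ε-production, so ε ∈ FIRST(T)
From T → T S:
  - T is the symbol being defined: contributes nothing new
    T is nullable, so continue to the next symbol
  - S is a non-terminal: add FIRST(S) \ {ε} = { 'b', 'id', 'num' }
    S is not nullable, so stop

Collecting: FIRST(T) = { 'b', 'id', 'num', ε }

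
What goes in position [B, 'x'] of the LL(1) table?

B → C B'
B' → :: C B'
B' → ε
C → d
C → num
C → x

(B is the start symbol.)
To find M[B, 'x'], we find productions for B where 'x' is in the predict set (PREDICT(N → α) = (FIRST(α) \ {ε}) ∪ (FOLLOW(N) if α ⇒* ε)).

Relevant sets:
  FIRST(C) = { 'd', 'num', 'x' }

B → C B': PREDICT = { 'd', 'num', 'x' }
  'x' is in predict set, so this production goes in M[B, 'x']

M[B, 'x'] = B → C B'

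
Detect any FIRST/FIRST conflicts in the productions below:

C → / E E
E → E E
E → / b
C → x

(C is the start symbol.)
Yes. E → E E / E → '/' b on { '/' }

A FIRST/FIRST conflict occurs when two productions N → α and N → β for the same non-terminal have FIRST(α) ∩ FIRST(β) ≠ ∅ (with ε ∈ FIRST of a nullable right-hand side, so two nullable alternatives also conflict).

FIRST sets of the non-terminals at (or reachable through a nullable prefix from) the front of some alternative:
  FIRST(E) = { '/' }

Productions for C:
  C → / E E: FIRST = { '/' }
  C → x: FIRST = { 'x' }
Productions for E:
  E → E E: FIRST = { '/' }
  E → / b: FIRST = { '/' }

Conflict for E: E → E E and E → / b
  Overlap: { '/' }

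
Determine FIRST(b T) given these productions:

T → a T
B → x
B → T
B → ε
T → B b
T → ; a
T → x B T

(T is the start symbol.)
{ 'b' }

To compute FIRST(b T), process the symbols left to right:
Symbol b is a terminal. Add 'b' and stop.
FIRST(b T) = { 'b' }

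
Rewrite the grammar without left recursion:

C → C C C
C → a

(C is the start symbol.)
C → a C'
C' → C C C'
C' → ε

C is directly left-recursive. The standard transformation for
  A → A α₁ | ... | A α_m | β₁ | ... | β_n
is
  A  → β₁ A' | ... | β_n A'
  A' → α₁ A' | ... | α_m A' | ε

C → a becomes C → a C'
C → C C C becomes C' → C C C'
Add C' → ε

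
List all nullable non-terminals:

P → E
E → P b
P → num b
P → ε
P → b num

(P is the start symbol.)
{ 'P' }

A non-terminal is nullable if it can derive ε (the empty string): either it has an ε-production, or it has a production whose right-hand side consists entirely of nullable non-terminals.

ε-productions: P → ε
So P is immediately nullable.
No further non-terminal can be added: every production for the remaining non-terminals contains a terminal or a non-nullable non-terminal.
Nullable = { 'P' }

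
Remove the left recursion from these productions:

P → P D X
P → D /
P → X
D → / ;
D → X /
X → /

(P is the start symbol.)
P → D / P'
P → X P'
P' → D X P'
P' → ε
D → / ;
D → X /
X → /

P is directly left-recursive. The standard transformation for
  A → A α₁ | ... | A α_m | β₁ | ... | β_n
is
  A  → β₁ A' | ... | β_n A'
  A' → α₁ A' | ... | α_m A' | ε

P → D / becomes P → D / P'
P → X becomes P → X P'
P → P D X becomes P' → D X P'
Add P' → ε

Productions for other non-terminals are unchanged:
  D → / ;
  D → X /
  X → /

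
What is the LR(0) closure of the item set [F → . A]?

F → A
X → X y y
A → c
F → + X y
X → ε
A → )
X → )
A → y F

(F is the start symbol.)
{ [A → . )], [A → . c], [A → . y F], [F → . A] }

To compute CLOSURE, for each item [A → α.Bβ] where B is a non-terminal, add [B → .γ] for all productions B → γ; repeat for the newly added items until nothing changes.

Start with: [F → . A]
  [F → . A] has the dot before A: add [A → . c], [A → . )], [A → . y F]
No further items can be added.

CLOSURE = { [A → . )], [A → . c], [A → . y F], [F → . A] }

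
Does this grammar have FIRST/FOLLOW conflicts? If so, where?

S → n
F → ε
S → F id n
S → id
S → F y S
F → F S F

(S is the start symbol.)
A FIRST/FOLLOW conflict occurs when a non-terminal N has a nullable alternative N → β (β ⇒* ε) and another alternative N → α with FIRST(α) ∩ FOLLOW(N) ≠ ∅: on such a lookahead the parser cannot decide between expanding α and letting N vanish via β.

Nullable non-terminals: F.
FIRST sets used below: FIRST(F) = { 'id', 'n', 'y', ε }, FIRST(S) = { 'id', 'n', 'y' }

F: nullable alternative(s) F → ε; FOLLOW(F) = { 'id', 'n', 'y' }
  F → ε: FIRST \ {ε} = { } — this is the only nullable alternative, skip
  F → F S F: FIRST \ {ε} = { 'id', 'n', 'y' } — overlaps FOLLOW(F) on { 'id', 'n', 'y' }: CONFLICT

S has no nullable alternative, so no FIRST/FOLLOW check is needed there.

So the grammar has 1 FIRST/FOLLOW conflict (marked CONFLICT above).

Answer: Yes. F → F S F with FOLLOW(F) on { 'id', 'n', 'y' }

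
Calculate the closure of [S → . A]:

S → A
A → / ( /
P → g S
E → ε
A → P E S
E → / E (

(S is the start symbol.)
{ [A → . / ( /], [A → . P E S], [P → . g S], [S → . A] }

Start with: [S → . A]
  [S → . A] has the dot before A: add [A → . / ( /], [A → . P E S]
  [A → . P E S] has the dot before P: add [P → . g S]
No further items can be added.

CLOSURE = { [A → . / ( /], [A → . P E S], [P → . g S], [S → . A] }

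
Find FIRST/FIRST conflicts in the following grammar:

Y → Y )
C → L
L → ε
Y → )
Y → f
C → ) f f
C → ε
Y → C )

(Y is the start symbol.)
Yes. Y → Y ')' / Y → ')' on { ')' }; Y → Y ')' / Y → f on { 'f' }; Y → Y ')' / Y → C ')' on { ')' }; Y → ')' / Y → C ')' on { ')' }; C → L / C → ε on { ε }

FIRST sets of the non-terminals at (or reachable through a nullable prefix from) the front of some alternative:
  FIRST(Y) = { ')', 'f' }
  FIRST(C) = { ')', ε }
  FIRST(L) = { ε }

Productions for Y:
  Y → Y ): FIRST = { ')', 'f' }
  Y → ): FIRST = { ')' }
  Y → f: FIRST = { 'f' }
  Y → C ): FIRST = { ')' }
Productions for C:
  C → L: FIRST = { ε }
  C → ) f f: FIRST = { ')' }
  C → ε: FIRST = { ε }
L has only one production, so no FIRST/FIRST conflict is possible there.

Conflict for Y: Y → Y ) and Y → )
  Overlap: { ')' }
Conflict for Y: Y → Y ) and Y → f
  Overlap: { 'f' }
Conflict for Y: Y → Y ) and Y → C )
  Overlap: { ')' }
Conflict for Y: Y → ) and Y → C )
  Overlap: { ')' }
Conflict for C: C → L and C → ε
  Overlap: { ε }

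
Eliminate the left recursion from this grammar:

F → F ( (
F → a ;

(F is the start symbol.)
F is directly left-recursive. The standard transformation for
  A → A α₁ | ... | A α_m | β₁ | ... | β_n
is
  A  → β₁ A' | ... | β_n A'
  A' → α₁ A' | ... | α_m A' | ε

F → a ; becomes F → a ; F'
F → F ( ( becomes F' → ( ( F'
Add F' → ε

Resulting grammar:
F → a ; F'
F' → ( ( F'
F' → ε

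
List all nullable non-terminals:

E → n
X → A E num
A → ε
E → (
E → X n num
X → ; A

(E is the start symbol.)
A non-terminal is nullable if it can derive ε (the empty string): either it has an ε-production, or it has a production whose right-hand side consists entirely of nullable non-terminals.

ε-productions: A → ε
So A is immediately nullable.
No further non-terminal can be added: every production for the remaining non-terminals contains a terminal or a non-nullable non-terminal.
Nullable = { 'A' }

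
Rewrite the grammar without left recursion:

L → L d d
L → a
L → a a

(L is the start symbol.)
L is directly left-recursive. The standard transformation for
  A → A α₁ | ... | A α_m | β₁ | ... | β_n
is
  A  → β₁ A' | ... | β_n A'
  A' → α₁ A' | ... | α_m A' | ε

L → a becomes L → a L'
L → a a becomes L → a a L'
L → L d d becomes L' → d d L'
Add L' → ε

Resulting grammar:
L → a L'
L → a a L'
L' → d d L'
L' → ε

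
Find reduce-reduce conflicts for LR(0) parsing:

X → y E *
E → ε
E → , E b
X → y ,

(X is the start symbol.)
A reduce-reduce conflict occurs when an LR(0) state has two complete items [A → α .] and [B → β .] — both call for a reduction, and with no lookahead the parser cannot choose between them.

Augment with X' → X and build the canonical LR(0) collection (I0 = CLOSURE({[X' → . X]}), then GOTO on every symbol after a dot until no new states appear). It has 9 states:
  I0: { [X → . y ,], [X → . y E *], [X' → . X] }  — shift
  I1: { [X' → X .] }  — accept
  I2: { [E → . , E b], [E → .], [X → y . ,], [X → y . E *] }  — shift, reduce
  I3: { [E → , . E b], [E → . , E b], [E → .], [X → y , .] }  — shift, 2 reduces
  I4: { [X → y E . *] }  — shift
  I5: { [X → y E * .] }  — reduce
  I6: { [E → , . E b], [E → . , E b], [E → .] }  — shift, reduce
  I7: { [E → , E . b] }  — shift
  I8: { [E → , E b .] }  — reduce

I3 contains complete items [E → .], [X → y , .] — reduce-reduce conflict.

Answer: Yes — I3: [E → .] vs [X → y , .]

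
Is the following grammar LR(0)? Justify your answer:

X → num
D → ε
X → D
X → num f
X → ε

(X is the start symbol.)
Augment with X' → X and build the canonical LR(0) collection (I0 = CLOSURE({[X' → . X]}), then GOTO on every symbol after a dot until no new states appear). It has 5 states:
  I0: { [D → .], [X → . D], [X → . num f], [X → . num], [X → .], [X' → . X] }  — shift, 2 reduces
  I1: { [X → D .] }  — reduce
  I2: { [X' → X .] }  — accept
  I3: { [X → num . f], [X → num .] }  — shift, reduce
  I4: { [X → num f .] }  — reduce

Conflict in state I0:
  Shift-reduce conflict between [D → .] and [X → . num]
So the grammar is NOT LR(0).

Answer: No. Shift-reduce conflict between [D → .] and [X → . num]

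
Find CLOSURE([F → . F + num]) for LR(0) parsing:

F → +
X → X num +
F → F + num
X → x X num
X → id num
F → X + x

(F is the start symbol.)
{ [F → . +], [F → . F + num], [F → . X + x], [X → . X num +], [X → . id num], [X → . x X num] }

Start with: [F → . F + num]
  [F → . F + num] has the dot before F: add [F → . +], [F → . X + x]
  [F → . X + x] has the dot before X: add [X → . X num +], [X → . x X num], [X → . id num]
No further items can be added.

CLOSURE = { [F → . +], [F → . F + num], [F → . X + x], [X → . X num +], [X → . id num], [X → . x X num] }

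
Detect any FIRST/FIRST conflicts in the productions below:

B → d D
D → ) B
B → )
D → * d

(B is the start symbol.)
A FIRST/FIRST conflict occurs when two productions N → α and N → β for the same non-terminal have FIRST(α) ∩ FIRST(β) ≠ ∅ (with ε ∈ FIRST of a nullable right-hand side, so two nullable alternatives also conflict).

Productions for B:
  B → d D: FIRST = { 'd' }
  B → ): FIRST = { ')' }
Productions for D:
  D → ) B: FIRST = { ')' }
  D → * d: FIRST = { '*' }

All alternatives of each non-terminal have pairwise disjoint FIRST sets.

Answer: No FIRST/FIRST conflicts.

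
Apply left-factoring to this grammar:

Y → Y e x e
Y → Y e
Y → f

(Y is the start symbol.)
Y → Y e Y'
Y' → x e
Y' → ε
Y → f

Left-factoring transforms A → αβ₁ | αβ₂ into A → αA' and A' → β₁ | β₂
(α is the longest common prefix among the alternatives). Repeat until
no nonterminal has two alternatives with a common prefix.

Round 1: Y has alternatives sharing prefix 'Y e'. Introduce Y': Y → Y e Y'
  Add: Y' → x e
  Add: Y' → ε

No remaining common prefixes — done.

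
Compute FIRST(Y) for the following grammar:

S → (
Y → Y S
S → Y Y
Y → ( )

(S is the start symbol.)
{ '(' }

To compute FIRST(Y), examine every production with Y on the left-hand side, reading each right-hand side left to right until a non-nullable symbol is reached.

From Y → Y S:
  - Y is the symbol being defined: contributes nothing new
    Y is not nullable, so stop
From Y → ( ):
  - '(' is a terminal: add '(' and stop

Collecting: FIRST(Y) = { '(' }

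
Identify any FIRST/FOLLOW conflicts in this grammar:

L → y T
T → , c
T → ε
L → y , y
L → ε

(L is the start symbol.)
A FIRST/FOLLOW conflict occurs when a non-terminal N has a nullable alternative N → β (β ⇒* ε) and another alternative N → α with FIRST(α) ∩ FOLLOW(N) ≠ ∅: on such a lookahead the parser cannot decide between expanding α and letting N vanish via β.

Nullable non-terminals: L, T.

L: nullable alternative(s) L → ε; FOLLOW(L) = { $ }
  L → y T: FIRST \ {ε} = { 'y' } — disjoint from FOLLOW(L)
  L → y , y: FIRST \ {ε} = { 'y' } — disjoint from FOLLOW(L)
  L → ε: FIRST \ {ε} = { } — this is the only nullable alternative, skip

T: nullable alternative(s) T → ε; FOLLOW(T) = { $ }
  T → , c: FIRST \ {ε} = { ',' } — disjoint from FOLLOW(T)
  T → ε: FIRST \ {ε} = { } — this is the only nullable alternative, skip

No FIRST/FOLLOW conflicts found.

Answer: No FIRST/FOLLOW conflicts.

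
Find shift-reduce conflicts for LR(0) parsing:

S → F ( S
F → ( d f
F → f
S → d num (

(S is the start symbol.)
Augment with S' → S and build the canonical LR(0) collection (I0 = CLOSURE({[S' → . S]}), then GOTO on every symbol after a dot until no new states appear). It has 12 states:
  I0: { [F → . ( d f], [F → . f], [S → . F ( S], [S → . d num (], [S' → . S] }  — shift
  I1: { [F → ( . d f] }  — shift
  I2: { [S → F . ( S] }  — shift
  I3: { [S' → S .] }  — accept
  I4: { [S → d . num (] }  — shift
  I5: { [F → f .] }  — reduce
  I6: { [S → d num . (] }  — shift
  I7: { [S → d num ( .] }  — reduce
  I8: { [F → . ( d f], [F → . f], [S → . F ( S], [S → . d num (], [S → F ( . S] }  — shift
  I9: { [S → F ( S .] }  — reduce
  I10: { [F → ( d . f] }  — shift
  I11: { [F → ( d f .] }  — reduce

No state contains both a complete item and a shift item.

Answer: No shift-reduce conflicts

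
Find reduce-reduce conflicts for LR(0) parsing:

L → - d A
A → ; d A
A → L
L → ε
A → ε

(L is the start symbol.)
Yes — I3: [A → .] vs [L → .]; I7: [A → .] vs [L → .]

A reduce-reduce conflict occurs when an LR(0) state has two complete items [A → α .] and [B → β .] — both call for a reduction, and with no lookahead the parser cannot choose between them.

Augment with L' → L and build the canonical LR(0) collection (I0 = CLOSURE({[L' → . L]}), then GOTO on every symbol after a dot until no new states appear). It has 9 states:
  I0: { [L → . - d A], [L → .], [L' → . L] }  — shift, reduce
  I1: { [L → - . d A] }  — shift
  I2: { [L' → L .] }  — accept
  I3: { [A → . ; d A], [A → . L], [A → .], [L → - d . A], [L → . - d A], [L → .] }  — shift, 2 reduces
  I4: { [A → ; . d A] }  — shift
  I5: { [L → - d A .] }  — reduce
  I6: { [A → L .] }  — reduce
  I7: { [A → . ; d A], [A → . L], [A → .], [A → ; d . A], [L → . - d A], [L → .] }  — shift, 2 reduces
  I8: { [A → ; d A .] }  — reduce

I3 contains complete items [A → .], [L → .] — reduce-reduce conflict.
I7 contains complete items [A → .], [L → .] — reduce-reduce conflict.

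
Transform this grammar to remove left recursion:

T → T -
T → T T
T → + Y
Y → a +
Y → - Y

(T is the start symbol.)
T is directly left-recursive. The standard transformation for
  A → A α₁ | ... | A α_m | β₁ | ... | β_n
is
  A  → β₁ A' | ... | β_n A'
  A' → α₁ A' | ... | α_m A' | ε

T → + Y becomes T → + Y T'
T → T - becomes T' → - T'
T → T T becomes T' → T T'
Add T' → ε

Productions for other non-terminals are unchanged:
  Y → a +
  Y → - Y

Resulting grammar:
T → + Y T'
T' → - T'
T' → T T'
T' → ε
Y → a +
Y → - Y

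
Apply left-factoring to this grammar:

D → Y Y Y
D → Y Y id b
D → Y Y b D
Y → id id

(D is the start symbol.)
D → Y Y D'
D' → Y
D' → id b
D' → b D
Y → id id

Left-factoring transforms A → αβ₁ | αβ₂ into A → αA' and A' → β₁ | β₂
(α is the longest common prefix among the alternatives). Repeat until
no nonterminal has two alternatives with a common prefix.

Round 1: D has alternatives sharing prefix 'Y Y'. Introduce D': D → Y Y D'
  Add: D' → Y
  Add: D' → id b
  Add: D' → b D

No remaining common prefixes — done.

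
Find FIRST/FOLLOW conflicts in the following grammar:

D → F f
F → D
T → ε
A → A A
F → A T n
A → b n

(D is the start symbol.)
A FIRST/FOLLOW conflict occurs when a non-terminal N has a nullable alternative N → β (β ⇒* ε) and another alternative N → α with FIRST(α) ∩ FOLLOW(N) ≠ ∅: on such a lookahead the parser cannot decide between expanding α and letting N vanish via β.

Nullable non-terminals: T.
T has a nullable alternative but only one production, so nothing to check.

A, D, F have no nullable alternative, so no FIRST/FOLLOW check is needed there.

No FIRST/FOLLOW conflicts found.

Answer: No FIRST/FOLLOW conflicts.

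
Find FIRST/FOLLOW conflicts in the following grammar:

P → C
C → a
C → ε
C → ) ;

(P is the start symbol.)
No FIRST/FOLLOW conflicts.

Nullable non-terminals: C, P.

C: nullable alternative(s) C → ε; FOLLOW(C) = { $ }
  C → a: FIRST \ {ε} = { 'a' } — disjoint from FOLLOW(C)
  C → ε: FIRST \ {ε} = { } — this is the only nullable alternative, skip
  C → ) ;: FIRST \ {ε} = { ')' } — disjoint from FOLLOW(C)
P has a nullable alternative but only one production, so nothing to check.

No FIRST/FOLLOW conflicts found.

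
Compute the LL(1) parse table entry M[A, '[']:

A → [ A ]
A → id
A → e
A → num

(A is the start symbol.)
A → [ A ]

To find M[A, '['], we find productions for A where '[' is in the predict set (PREDICT(N → α) = (FIRST(α) \ {ε}) ∪ (FOLLOW(N) if α ⇒* ε)).

A → [ A ]: PREDICT = { '[' }
  '[' is in predict set, so this production goes in M[A, '[']
A → id: PREDICT = { 'id' }
A → e: PREDICT = { 'e' }
A → num: PREDICT = { 'num' }

M[A, '['] = A → [ A ]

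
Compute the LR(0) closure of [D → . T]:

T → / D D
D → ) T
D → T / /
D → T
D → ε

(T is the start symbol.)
To compute CLOSURE, for each item [A → α.Bβ] where B is a non-terminal, add [B → .γ] for all productions B → γ; repeat for the newly added items until nothing changes.

Start with: [D → . T]
  [D → . T] has the dot before T: add [T → . / D D]
No further items can be added.

CLOSURE = { [D → . T], [T → . / D D] }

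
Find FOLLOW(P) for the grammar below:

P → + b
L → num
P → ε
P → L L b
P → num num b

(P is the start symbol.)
P is the start symbol, so $ ∈ FOLLOW(P).
P does not occur on any right-hand side.

Taking the union: FOLLOW(P) = { $ }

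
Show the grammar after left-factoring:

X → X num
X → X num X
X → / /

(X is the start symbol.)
X → X num X'
X' → ε
X' → X
X → / /

Left-factoring transforms A → αβ₁ | αβ₂ into A → αA' and A' → β₁ | β₂
(α is the longest common prefix among the alternatives). Repeat until
no nonterminal has two alternatives with a common prefix.

Round 1: X has alternatives sharing prefix 'X num'. Introduce X': X → X num X'
  Add: X' → ε
  Add: X' → X

No remaining common prefixes — done.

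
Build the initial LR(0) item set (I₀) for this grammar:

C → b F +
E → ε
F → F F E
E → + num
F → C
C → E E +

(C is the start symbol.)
{ [C → . E E +], [C → . b F +], [C' → . C], [E → . + num], [E → .] }

First, augment the grammar with C' → C
I₀ = CLOSURE({ [C' → . C] }):
  [C' → . C] has the dot before C: add [C → . b F +], [C → . E E +]
  [C → . E E +] has the dot before E: add [E → .], [E → . + num]
No further items can be added.

I₀ = { [C → . E E +], [C → . b F +], [C' → . C], [E → . + num], [E → .] }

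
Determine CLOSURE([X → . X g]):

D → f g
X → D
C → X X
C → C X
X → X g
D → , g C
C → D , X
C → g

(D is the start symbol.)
{ [D → . , g C], [D → . f g], [X → . D], [X → . X g] }

To compute CLOSURE, for each item [A → α.Bβ] where B is a non-terminal, add [B → .γ] for all productions B → γ; repeat for the newly added items until nothing changes.

Start with: [X → . X g]
  [X → . X g] has the dot before X: add [X → . D]
  [X → . D] has the dot before D: add [D → . f g], [D → . , g C]
No further items can be added.

CLOSURE = { [D → . , g C], [D → . f g], [X → . D], [X → . X g] }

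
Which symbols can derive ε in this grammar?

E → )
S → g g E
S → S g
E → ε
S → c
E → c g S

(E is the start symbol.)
{ 'E' }

ε-productions: E → ε
So E is immediately nullable.
No further non-terminal can be added: every production for the remaining non-terminals contains a terminal or a non-nullable non-terminal.
Nullable = { 'E' }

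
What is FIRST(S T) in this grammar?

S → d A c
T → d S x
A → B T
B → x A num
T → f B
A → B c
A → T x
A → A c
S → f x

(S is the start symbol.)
{ 'd', 'f' }

FIRST sets of the non-terminals involved (from the grammar, by fixed-point iteration):
  FIRST(S) = { 'd', 'f' }

To compute FIRST(S T), process the symbols left to right:
Symbol S is a non-terminal. Add FIRST(S) \ {ε} = { 'd', 'f' }
S is not nullable (ε ∉ FIRST(S)), so stop here.
FIRST(S T) = { 'd', 'f' }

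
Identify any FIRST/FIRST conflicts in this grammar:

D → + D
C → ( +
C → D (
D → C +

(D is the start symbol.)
A FIRST/FIRST conflict occurs when two productions N → α and N → β for the same non-terminal have FIRST(α) ∩ FIRST(β) ≠ ∅ (with ε ∈ FIRST of a nullable right-hand side, so two nullable alternatives also conflict).

FIRST sets of the non-terminals at (or reachable through a nullable prefix from) the front of some alternative:
  FIRST(C) = { '(', '+' }
  FIRST(D) = { '(', '+' }

Productions for D:
  D → + D: FIRST = { '+' }
  D → C +: FIRST = { '(', '+' }
Productions for C:
  C → ( +: FIRST = { '(' }
  C → D (: FIRST = { '(', '+' }

Conflict for D: D → + D and D → C +
  Overlap: { '+' }
Conflict for C: C → ( + and C → D (
  Overlap: { '(' }

Answer: Yes. D → '+' D / D → C '+' on { '+' }; C → '(' '+' / C → D '(' on { '(' }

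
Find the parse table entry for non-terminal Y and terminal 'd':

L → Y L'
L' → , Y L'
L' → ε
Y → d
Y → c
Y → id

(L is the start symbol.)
Y → d

To find M[Y, 'd'], we find productions for Y where 'd' is in the predict set (PREDICT(N → α) = (FIRST(α) \ {ε}) ∪ (FOLLOW(N) if α ⇒* ε)).

Y → d: PREDICT = { 'd' }
  'd' is in predict set, so this production goes in M[Y, 'd']
Y → c: PREDICT = { 'c' }
Y → id: PREDICT = { 'id' }

M[Y, 'd'] = Y → d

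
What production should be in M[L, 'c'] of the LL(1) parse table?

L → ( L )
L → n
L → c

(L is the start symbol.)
L → c

To find M[L, 'c'], we find productions for L where 'c' is in the predict set (PREDICT(N → α) = (FIRST(α) \ {ε}) ∪ (FOLLOW(N) if α ⇒* ε)).

L → ( L ): PREDICT = { '(' }
L → n: PREDICT = { 'n' }
L → c: PREDICT = { 'c' }
  'c' is in predict set, so this production goes in M[L, 'c']

M[L, 'c'] = L → c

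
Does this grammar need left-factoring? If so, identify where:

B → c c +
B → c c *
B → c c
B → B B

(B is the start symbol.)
Left-factoring is needed when two productions for the same non-terminal
share a common prefix on the right-hand side.

Productions for B:
  B → c c +
  B → c c *
  B → c c
  B → B B

Found common prefix 'c c' in productions for B

Answer: Yes, B has productions with common prefix 'c c'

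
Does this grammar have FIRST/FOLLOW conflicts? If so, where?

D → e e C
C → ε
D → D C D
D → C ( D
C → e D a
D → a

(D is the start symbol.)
Yes. C → e D a with FOLLOW(C) on { 'e' }

A FIRST/FOLLOW conflict occurs when a non-terminal N has a nullable alternative N → β (β ⇒* ε) and another alternative N → α with FIRST(α) ∩ FOLLOW(N) ≠ ∅: on such a lookahead the parser cannot decide between expanding α and letting N vanish via β.

Nullable non-terminals: C.

C: nullable alternative(s) C → ε; FOLLOW(C) = { $, '(', 'a', 'e' }
  C → ε: FIRST \ {ε} = { } — this is the only nullable alternative, skip
  C → e D a: FIRST \ {ε} = { 'e' } — overlaps FOLLOW(C) on { 'e' }: CONFLICT

D has no nullable alternative, so no FIRST/FOLLOW check is needed there.

So the grammar has 1 FIRST/FOLLOW conflict (marked CONFLICT above).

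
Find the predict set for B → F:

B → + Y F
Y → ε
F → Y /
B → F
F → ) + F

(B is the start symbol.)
{ ')', '/' }

PREDICT(B → F) = (FIRST(RHS) \ {ε}) ∪ (FOLLOW(B) if ε ∈ FIRST(RHS), i.e. RHS ⇒* ε)
FIRST(F) = { ')', '/' }
FIRST(F) = { ')', '/' }
ε ∉ FIRST(F), so FOLLOW(B) is not added.
PREDICT(B → F) = { ')', '/' }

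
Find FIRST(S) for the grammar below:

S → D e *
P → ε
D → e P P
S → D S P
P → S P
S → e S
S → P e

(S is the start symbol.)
To compute FIRST(S), examine every production with S on the left-hand side, reading each right-hand side left to right until a non-nullable symbol is reached.

FIRST sets of the other non-terminals involved (by the same procedure, iterated to a fixed point):
  FIRST(D) = { 'e' }
  FIRST(P) = { 'e', ε }

From S → D e *:
  - D is a non-terminal: add FIRST(D) \ {ε} = { 'e' }
    D is not nullable, so stop
From S → D S P:
  - D is a non-terminal: add FIRST(D) \ {ε} = { 'e' }
    D is not nullable, so stop
From S → e S:
  - e is a terminal: add 'e' and stop
From S → P e:
  - P is a non-terminal: add FIRST(P) \ {ε} = { 'e' }
    P is nullable, so continue to the next symbol
  - e is a terminal: add 'e' and stop

Collecting: FIRST(S) = { 'e' }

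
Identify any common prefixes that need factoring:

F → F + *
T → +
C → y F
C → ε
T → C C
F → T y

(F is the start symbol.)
No, left-factoring is not needed

Left-factoring is needed when two productions for the same non-terminal
share a common prefix on the right-hand side.

Productions for F:
  F → F + *
  F → T y
Productions for T:
  T → +
  T → C C
Productions for C:
  C → y F
  C → ε

No common prefixes found.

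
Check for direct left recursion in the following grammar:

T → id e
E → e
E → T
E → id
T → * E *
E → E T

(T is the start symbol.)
Yes, E is left-recursive

T → id e: starts with id
E → e: starts with e
E → T: starts with T
E → id: starts with id
T → * E *: starts with '*'
E → E T: LEFT RECURSIVE (starts with E)

The grammar has direct left recursion on: E.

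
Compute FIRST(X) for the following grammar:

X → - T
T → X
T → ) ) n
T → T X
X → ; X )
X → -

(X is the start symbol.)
{ '-', ';' }

To compute FIRST(X), examine every production with X on the left-hand side, reading each right-hand side left to right until a non-nullable symbol is reached.

From X → - T:
  - '-' is a terminal: add '-' and stop
From X → ; X ):
  - ';' is a terminal: add ';' and stop
From X → -:
  - '-' is a terminal: add '-' and stop

Collecting: FIRST(X) = { '-', ';' }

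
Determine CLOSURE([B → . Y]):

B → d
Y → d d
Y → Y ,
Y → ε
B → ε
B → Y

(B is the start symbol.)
{ [B → . Y], [Y → . Y ,], [Y → . d d], [Y → .] }

To compute CLOSURE, for each item [A → α.Bβ] where B is a non-terminal, add [B → .γ] for all productions B → γ; repeat for the newly added items until nothing changes.

Start with: [B → . Y]
  [B → . Y] has the dot before Y: add [Y → . d d], [Y → . Y ,], [Y → .]
No further items can be added.

CLOSURE = { [B → . Y], [Y → . Y ,], [Y → . d d], [Y → .] }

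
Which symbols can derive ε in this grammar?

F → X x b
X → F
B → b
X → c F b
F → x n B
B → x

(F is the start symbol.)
None

A non-terminal is nullable if it can derive ε (the empty string): either it has an ε-production, or it has a production whose right-hand side consists entirely of nullable non-terminals.

There are no ε-productions, so no non-terminal can derive ε.
No non-terminals are nullable.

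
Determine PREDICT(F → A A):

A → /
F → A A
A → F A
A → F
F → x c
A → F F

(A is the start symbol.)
{ '/', 'x' }

PREDICT(F → A A) = (FIRST(RHS) \ {ε}) ∪ (FOLLOW(F) if ε ∈ FIRST(RHS), i.e. RHS ⇒* ε)
FIRST(A) = { '/', 'x' }
FIRST(A A) = { '/', 'x' }
ε ∉ FIRST(A A), so FOLLOW(F) is not added.
PREDICT(F → A A) = { '/', 'x' }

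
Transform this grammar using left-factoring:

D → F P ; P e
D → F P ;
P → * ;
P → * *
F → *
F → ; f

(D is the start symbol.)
Left-factoring transforms A → αβ₁ | αβ₂ into A → αA' and A' → β₁ | β₂
(α is the longest common prefix among the alternatives). Repeat until
no nonterminal has two alternatives with a common prefix.

Round 1: D has alternatives sharing prefix 'F P ;'. Introduce D': D → F P ; D'
  Add: D' → P e
  Add: D' → ε

Round 2: P has alternatives sharing prefix '*'. Introduce P': P → * P'
  Add: P' → ;
  Add: P' → *

No remaining common prefixes — done.

Resulting grammar:
D → F P ; D'
D' → P e
D' → ε
P → * P'
P' → ;
P' → *
F → *
F → ; f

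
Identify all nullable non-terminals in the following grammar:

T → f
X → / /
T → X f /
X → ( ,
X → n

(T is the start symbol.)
A non-terminal is nullable if it can derive ε (the empty string): either it has an ε-production, or it has a production whose right-hand side consists entirely of nullable non-terminals.

There are no ε-productions, so no non-terminal can derive ε.
No non-terminals are nullable.

Answer: None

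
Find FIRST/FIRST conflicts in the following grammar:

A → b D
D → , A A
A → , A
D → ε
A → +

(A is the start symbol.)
Productions for A:
  A → b D: FIRST = { 'b' }
  A → , A: FIRST = { ',' }
  A → +: FIRST = { '+' }
Productions for D:
  D → , A A: FIRST = { ',' }
  D → ε: FIRST = { ε }

All alternatives of each non-terminal have pairwise disjoint FIRST sets.

Answer: No FIRST/FIRST conflicts.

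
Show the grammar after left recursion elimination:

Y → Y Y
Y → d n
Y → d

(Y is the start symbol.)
Y is directly left-recursive. The standard transformation for
  A → A α₁ | ... | A α_m | β₁ | ... | β_n
is
  A  → β₁ A' | ... | β_n A'
  A' → α₁ A' | ... | α_m A' | ε

Y → d n becomes Y → d n Y'
Y → d becomes Y → d Y'
Y → Y Y becomes Y' → Y Y'
Add Y' → ε

Resulting grammar:
Y → d n Y'
Y → d Y'
Y' → Y Y'
Y' → ε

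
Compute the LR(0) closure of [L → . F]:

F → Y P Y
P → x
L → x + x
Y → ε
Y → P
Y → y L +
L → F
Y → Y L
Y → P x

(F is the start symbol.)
{ [F → . Y P Y], [L → . F], [P → . x], [Y → . P x], [Y → . P], [Y → . Y L], [Y → . y L +], [Y → .] }

To compute CLOSURE, for each item [A → α.Bβ] where B is a non-terminal, add [B → .γ] for all productions B → γ; repeat for the newly added items until nothing changes.

Start with: [L → . F]
  [L → . F] has the dot before F: add [F → . Y P Y]
  [F → . Y P Y] has the dot before Y: add [Y → .], [Y → . P], [Y → . y L +], [Y → . Y L], [Y → . P x]
  [Y → . P] has the dot before P: add [P → . x]
No further items can be added.

CLOSURE = { [F → . Y P Y], [L → . F], [P → . x], [Y → . P x], [Y → . P], [Y → . Y L], [Y → . y L +], [Y → .] }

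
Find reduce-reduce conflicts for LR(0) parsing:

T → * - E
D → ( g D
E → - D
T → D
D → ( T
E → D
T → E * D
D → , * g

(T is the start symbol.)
A reduce-reduce conflict occurs when an LR(0) state has two complete items [A → α .] and [B → β .] — both call for a reduction, and with no lookahead the parser cannot choose between them.

Augment with T' → T and build the canonical LR(0) collection (I0 = CLOSURE({[T' → . T]}), then GOTO on every symbol after a dot until no new states appear). It has 19 states:
  I0: { [D → . ( T], [D → . ( g D], [D → . , * g], [E → . - D], [E → . D], [T → . * - E], [T → . D], [T → . E * D], [T' → . T] }  — shift
  I1: { [D → ( . T], [D → ( . g D], [D → . ( T], [D → . ( g D], [D → . , * g], [E → . - D], [E → . D], [T → . * - E], [T → . D], [T → . E * D] }  — shift
  I2: { [T → * . - E] }  — shift
  I3: { [D → , . * g] }  — shift
  I4: { [D → . ( T], [D → . ( g D], [D → . , * g], [E → - . D] }  — shift
  I5: { [E → D .], [T → D .] }  — 2 reduces
  I6: { [T → E . * D] }  — shift
  I7: { [T' → T .] }  — accept
  I8: { [D → . ( T], [D → . ( g D], [D → . , * g], [T → E * . D] }  — shift
  I9: { [T → E * D .] }  — reduce
  I10: { [E → - D .] }  — reduce
  I11: { [D → , * . g] }  — shift
  I12: { [D → , * g .] }  — reduce
  I13: { [D → . ( T], [D → . ( g D], [D → . , * g], [E → . - D], [E → . D], [T → * - . E] }  — shift
  I14: { [E → D .] }  — reduce
  I15: { [T → * - E .] }  — reduce
  I16: { [D → ( T .] }  — reduce
  I17: { [D → ( g . D], [D → . ( T], [D → . ( g D], [D → . , * g] }  — shift
  I18: { [D → ( g D .] }  — reduce

I5 contains complete items [E → D .], [T → D .] — reduce-reduce conflict.

Answer: Yes — I5: [E → D .] vs [T → D .]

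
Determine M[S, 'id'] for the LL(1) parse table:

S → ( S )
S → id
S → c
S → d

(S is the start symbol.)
To find M[S, 'id'], we find productions for S where 'id' is in the predict set (PREDICT(N → α) = (FIRST(α) \ {ε}) ∪ (FOLLOW(N) if α ⇒* ε)).

S → ( S ): PREDICT = { '(' }
S → id: PREDICT = { 'id' }
  'id' is in predict set, so this production goes in M[S, 'id']
S → c: PREDICT = { 'c' }
S → d: PREDICT = { 'd' }

M[S, 'id'] = S → id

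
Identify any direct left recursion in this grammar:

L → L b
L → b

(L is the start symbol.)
Yes, L is left-recursive

L → L b: LEFT RECURSIVE (starts with L)
L → b: starts with b

The grammar has direct left recursion on: L.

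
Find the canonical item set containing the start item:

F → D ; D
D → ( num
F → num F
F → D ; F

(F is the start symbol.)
{ [D → . ( num], [F → . D ; D], [F → . D ; F], [F → . num F], [F' → . F] }

First, augment the grammar with F' → F
I₀ = CLOSURE({ [F' → . F] }):
  [F' → . F] has the dot before F: add [F → . D ; D], [F → . num F], [F → . D ; F]
  [F → . D ; D] has the dot before D: add [D → . ( num]
No further items can be added.

I₀ = { [D → . ( num], [F → . D ; D], [F → . D ; F], [F → . num F], [F' → . F] }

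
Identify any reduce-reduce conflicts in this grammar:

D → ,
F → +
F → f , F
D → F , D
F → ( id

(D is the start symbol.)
A reduce-reduce conflict occurs when an LR(0) state has two complete items [A → α .] and [B → β .] — both call for a reduction, and with no lookahead the parser cannot choose between them.

Augment with D' → D and build the canonical LR(0) collection (I0 = CLOSURE({[D' → . D]}), then GOTO on every symbol after a dot until no new states appear). It has 12 states:
  I0: { [D → . ,], [D → . F , D], [D' → . D], [F → . ( id], [F → . +], [F → . f , F] }  — shift
  I1: { [F → ( . id] }  — shift
  I2: { [F → + .] }  — reduce
  I3: { [D → , .] }  — reduce
  I4: { [D' → D .] }  — accept
  I5: { [D → F . , D] }  — shift
  I6: { [F → f . , F] }  — shift
  I7: { [F → . ( id], [F → . +], [F → . f , F], [F → f , . F] }  — shift
  I8: { [F → f , F .] }  — reduce
  I9: { [D → . ,], [D → . F , D], [D → F , . D], [F → . ( id], [F → . +], [F → . f , F] }  — shift
  I10: { [D → F , D .] }  — reduce
  I11: { [F → ( id .] }  — reduce

No state contains more than one complete item.

Answer: No reduce-reduce conflicts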